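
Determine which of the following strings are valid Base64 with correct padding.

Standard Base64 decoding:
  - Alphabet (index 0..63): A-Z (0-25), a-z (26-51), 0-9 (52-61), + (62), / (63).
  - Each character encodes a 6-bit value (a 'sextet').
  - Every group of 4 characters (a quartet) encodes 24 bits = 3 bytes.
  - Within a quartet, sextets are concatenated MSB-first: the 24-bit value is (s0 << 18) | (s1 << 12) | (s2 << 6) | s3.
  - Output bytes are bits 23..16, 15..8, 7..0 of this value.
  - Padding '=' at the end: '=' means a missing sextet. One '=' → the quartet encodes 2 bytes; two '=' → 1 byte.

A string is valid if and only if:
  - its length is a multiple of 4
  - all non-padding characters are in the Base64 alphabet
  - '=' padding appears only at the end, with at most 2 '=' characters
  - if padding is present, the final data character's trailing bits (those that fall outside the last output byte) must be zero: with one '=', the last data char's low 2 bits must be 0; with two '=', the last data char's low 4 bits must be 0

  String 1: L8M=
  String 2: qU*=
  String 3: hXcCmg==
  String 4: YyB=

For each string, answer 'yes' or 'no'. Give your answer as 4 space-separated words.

Answer: yes no yes no

Derivation:
String 1: 'L8M=' → valid
String 2: 'qU*=' → invalid (bad char(s): ['*'])
String 3: 'hXcCmg==' → valid
String 4: 'YyB=' → invalid (bad trailing bits)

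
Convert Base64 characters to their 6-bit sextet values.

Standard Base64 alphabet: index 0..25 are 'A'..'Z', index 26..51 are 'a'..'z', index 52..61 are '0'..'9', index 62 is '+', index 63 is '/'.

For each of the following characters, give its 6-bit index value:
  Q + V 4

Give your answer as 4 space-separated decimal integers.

Answer: 16 62 21 56

Derivation:
'Q': A..Z range, ord('Q') − ord('A') = 16
'+': index 62
'V': A..Z range, ord('V') − ord('A') = 21
'4': 0..9 range, 52 + ord('4') − ord('0') = 56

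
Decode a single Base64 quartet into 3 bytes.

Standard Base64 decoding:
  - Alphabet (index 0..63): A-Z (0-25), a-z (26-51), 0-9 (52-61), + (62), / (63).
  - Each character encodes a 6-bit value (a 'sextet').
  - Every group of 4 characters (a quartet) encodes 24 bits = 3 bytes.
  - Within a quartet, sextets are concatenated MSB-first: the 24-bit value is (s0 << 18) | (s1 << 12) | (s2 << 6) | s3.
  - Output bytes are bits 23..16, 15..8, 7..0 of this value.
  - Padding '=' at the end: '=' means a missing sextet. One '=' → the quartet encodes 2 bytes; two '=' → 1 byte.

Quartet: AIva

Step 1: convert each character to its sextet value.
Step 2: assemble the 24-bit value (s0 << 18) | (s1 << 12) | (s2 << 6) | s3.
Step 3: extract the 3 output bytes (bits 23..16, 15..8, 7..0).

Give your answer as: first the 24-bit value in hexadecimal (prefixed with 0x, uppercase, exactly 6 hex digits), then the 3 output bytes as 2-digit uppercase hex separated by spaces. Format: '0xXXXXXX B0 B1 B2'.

Answer: 0x008BDA 00 8B DA

Derivation:
Sextets: A=0, I=8, v=47, a=26
24-bit: (0<<18) | (8<<12) | (47<<6) | 26
      = 0x000000 | 0x008000 | 0x000BC0 | 0x00001A
      = 0x008BDA
Bytes: (v>>16)&0xFF=00, (v>>8)&0xFF=8B, v&0xFF=DA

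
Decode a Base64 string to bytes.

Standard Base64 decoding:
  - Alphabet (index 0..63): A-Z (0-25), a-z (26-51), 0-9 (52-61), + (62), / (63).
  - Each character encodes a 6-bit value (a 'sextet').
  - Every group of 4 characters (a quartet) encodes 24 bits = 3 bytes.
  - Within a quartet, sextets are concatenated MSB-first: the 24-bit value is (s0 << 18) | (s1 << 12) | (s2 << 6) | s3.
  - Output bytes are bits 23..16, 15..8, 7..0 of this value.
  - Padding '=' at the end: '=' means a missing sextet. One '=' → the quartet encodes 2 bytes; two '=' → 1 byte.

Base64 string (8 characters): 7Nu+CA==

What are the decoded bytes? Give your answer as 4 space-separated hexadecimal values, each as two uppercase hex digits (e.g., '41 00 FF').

After char 0 ('7'=59): chars_in_quartet=1 acc=0x3B bytes_emitted=0
After char 1 ('N'=13): chars_in_quartet=2 acc=0xECD bytes_emitted=0
After char 2 ('u'=46): chars_in_quartet=3 acc=0x3B36E bytes_emitted=0
After char 3 ('+'=62): chars_in_quartet=4 acc=0xECDBBE -> emit EC DB BE, reset; bytes_emitted=3
After char 4 ('C'=2): chars_in_quartet=1 acc=0x2 bytes_emitted=3
After char 5 ('A'=0): chars_in_quartet=2 acc=0x80 bytes_emitted=3
Padding '==': partial quartet acc=0x80 -> emit 08; bytes_emitted=4

Answer: EC DB BE 08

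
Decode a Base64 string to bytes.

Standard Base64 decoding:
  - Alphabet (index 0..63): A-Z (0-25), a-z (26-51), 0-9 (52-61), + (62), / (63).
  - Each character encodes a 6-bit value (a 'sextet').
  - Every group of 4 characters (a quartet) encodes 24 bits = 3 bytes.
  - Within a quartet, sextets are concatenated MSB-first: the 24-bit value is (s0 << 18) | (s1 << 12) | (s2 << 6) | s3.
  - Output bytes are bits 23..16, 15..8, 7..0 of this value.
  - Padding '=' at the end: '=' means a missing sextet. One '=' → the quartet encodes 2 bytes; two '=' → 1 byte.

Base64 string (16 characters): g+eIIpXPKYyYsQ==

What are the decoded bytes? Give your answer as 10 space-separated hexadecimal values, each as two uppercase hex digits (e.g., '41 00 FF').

Answer: 83 E7 88 22 95 CF 29 8C 98 B1

Derivation:
After char 0 ('g'=32): chars_in_quartet=1 acc=0x20 bytes_emitted=0
After char 1 ('+'=62): chars_in_quartet=2 acc=0x83E bytes_emitted=0
After char 2 ('e'=30): chars_in_quartet=3 acc=0x20F9E bytes_emitted=0
After char 3 ('I'=8): chars_in_quartet=4 acc=0x83E788 -> emit 83 E7 88, reset; bytes_emitted=3
After char 4 ('I'=8): chars_in_quartet=1 acc=0x8 bytes_emitted=3
After char 5 ('p'=41): chars_in_quartet=2 acc=0x229 bytes_emitted=3
After char 6 ('X'=23): chars_in_quartet=3 acc=0x8A57 bytes_emitted=3
After char 7 ('P'=15): chars_in_quartet=4 acc=0x2295CF -> emit 22 95 CF, reset; bytes_emitted=6
After char 8 ('K'=10): chars_in_quartet=1 acc=0xA bytes_emitted=6
After char 9 ('Y'=24): chars_in_quartet=2 acc=0x298 bytes_emitted=6
After char 10 ('y'=50): chars_in_quartet=3 acc=0xA632 bytes_emitted=6
After char 11 ('Y'=24): chars_in_quartet=4 acc=0x298C98 -> emit 29 8C 98, reset; bytes_emitted=9
After char 12 ('s'=44): chars_in_quartet=1 acc=0x2C bytes_emitted=9
After char 13 ('Q'=16): chars_in_quartet=2 acc=0xB10 bytes_emitted=9
Padding '==': partial quartet acc=0xB10 -> emit B1; bytes_emitted=10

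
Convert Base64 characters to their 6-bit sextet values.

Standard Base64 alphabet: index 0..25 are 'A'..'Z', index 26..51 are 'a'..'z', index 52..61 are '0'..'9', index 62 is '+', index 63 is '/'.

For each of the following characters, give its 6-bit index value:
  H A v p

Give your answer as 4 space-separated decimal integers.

Answer: 7 0 47 41

Derivation:
'H': A..Z range, ord('H') − ord('A') = 7
'A': A..Z range, ord('A') − ord('A') = 0
'v': a..z range, 26 + ord('v') − ord('a') = 47
'p': a..z range, 26 + ord('p') − ord('a') = 41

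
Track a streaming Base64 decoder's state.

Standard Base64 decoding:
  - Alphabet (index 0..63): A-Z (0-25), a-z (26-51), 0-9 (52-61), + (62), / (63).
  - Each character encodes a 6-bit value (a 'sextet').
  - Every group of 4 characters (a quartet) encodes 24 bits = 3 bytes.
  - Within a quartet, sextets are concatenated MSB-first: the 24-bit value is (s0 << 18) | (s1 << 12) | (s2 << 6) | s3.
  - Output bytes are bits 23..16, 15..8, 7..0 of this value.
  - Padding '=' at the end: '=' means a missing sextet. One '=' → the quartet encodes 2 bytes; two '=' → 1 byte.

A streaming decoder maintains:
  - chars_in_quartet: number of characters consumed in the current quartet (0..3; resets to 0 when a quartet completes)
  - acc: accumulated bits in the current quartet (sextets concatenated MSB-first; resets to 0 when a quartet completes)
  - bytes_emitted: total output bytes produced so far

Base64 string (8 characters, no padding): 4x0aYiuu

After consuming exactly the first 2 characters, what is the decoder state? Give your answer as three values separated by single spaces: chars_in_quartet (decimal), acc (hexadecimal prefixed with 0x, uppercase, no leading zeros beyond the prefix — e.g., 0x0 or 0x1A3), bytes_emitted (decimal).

Answer: 2 0xE31 0

Derivation:
After char 0 ('4'=56): chars_in_quartet=1 acc=0x38 bytes_emitted=0
After char 1 ('x'=49): chars_in_quartet=2 acc=0xE31 bytes_emitted=0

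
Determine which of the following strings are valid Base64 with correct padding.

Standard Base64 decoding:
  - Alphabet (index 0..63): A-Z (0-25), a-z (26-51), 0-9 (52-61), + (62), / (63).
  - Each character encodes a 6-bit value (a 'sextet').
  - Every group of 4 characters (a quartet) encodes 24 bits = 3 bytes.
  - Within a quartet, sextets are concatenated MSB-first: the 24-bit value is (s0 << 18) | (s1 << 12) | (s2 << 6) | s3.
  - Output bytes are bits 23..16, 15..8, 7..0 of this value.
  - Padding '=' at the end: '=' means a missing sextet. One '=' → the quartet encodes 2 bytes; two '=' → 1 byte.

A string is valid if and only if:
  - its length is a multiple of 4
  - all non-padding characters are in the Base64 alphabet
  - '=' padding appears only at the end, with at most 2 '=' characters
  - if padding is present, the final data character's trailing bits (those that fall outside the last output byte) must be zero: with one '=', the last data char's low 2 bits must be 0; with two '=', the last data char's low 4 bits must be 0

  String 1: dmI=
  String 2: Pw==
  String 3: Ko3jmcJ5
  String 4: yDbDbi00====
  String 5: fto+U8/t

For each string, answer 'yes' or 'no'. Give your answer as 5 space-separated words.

Answer: yes yes yes no yes

Derivation:
String 1: 'dmI=' → valid
String 2: 'Pw==' → valid
String 3: 'Ko3jmcJ5' → valid
String 4: 'yDbDbi00====' → invalid (4 pad chars (max 2))
String 5: 'fto+U8/t' → valid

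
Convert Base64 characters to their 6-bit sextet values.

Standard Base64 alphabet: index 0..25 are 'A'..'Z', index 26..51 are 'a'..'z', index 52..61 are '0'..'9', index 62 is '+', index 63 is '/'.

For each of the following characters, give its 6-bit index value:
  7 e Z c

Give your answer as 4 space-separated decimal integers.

Answer: 59 30 25 28

Derivation:
'7': 0..9 range, 52 + ord('7') − ord('0') = 59
'e': a..z range, 26 + ord('e') − ord('a') = 30
'Z': A..Z range, ord('Z') − ord('A') = 25
'c': a..z range, 26 + ord('c') − ord('a') = 28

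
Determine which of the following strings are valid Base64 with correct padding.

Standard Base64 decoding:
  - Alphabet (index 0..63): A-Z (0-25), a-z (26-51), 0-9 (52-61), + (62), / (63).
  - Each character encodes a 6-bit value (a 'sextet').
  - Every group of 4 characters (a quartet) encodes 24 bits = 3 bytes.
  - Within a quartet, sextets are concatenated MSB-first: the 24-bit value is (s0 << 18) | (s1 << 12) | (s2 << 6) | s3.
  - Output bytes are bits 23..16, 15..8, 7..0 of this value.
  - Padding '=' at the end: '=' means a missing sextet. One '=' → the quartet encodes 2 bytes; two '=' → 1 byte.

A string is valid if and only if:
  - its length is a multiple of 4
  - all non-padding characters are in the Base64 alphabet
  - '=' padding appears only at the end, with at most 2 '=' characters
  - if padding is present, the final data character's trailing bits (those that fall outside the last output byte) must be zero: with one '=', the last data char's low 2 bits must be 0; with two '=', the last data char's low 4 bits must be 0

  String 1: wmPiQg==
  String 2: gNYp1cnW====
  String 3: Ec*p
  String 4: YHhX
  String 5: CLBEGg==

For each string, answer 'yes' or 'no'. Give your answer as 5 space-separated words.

String 1: 'wmPiQg==' → valid
String 2: 'gNYp1cnW====' → invalid (4 pad chars (max 2))
String 3: 'Ec*p' → invalid (bad char(s): ['*'])
String 4: 'YHhX' → valid
String 5: 'CLBEGg==' → valid

Answer: yes no no yes yes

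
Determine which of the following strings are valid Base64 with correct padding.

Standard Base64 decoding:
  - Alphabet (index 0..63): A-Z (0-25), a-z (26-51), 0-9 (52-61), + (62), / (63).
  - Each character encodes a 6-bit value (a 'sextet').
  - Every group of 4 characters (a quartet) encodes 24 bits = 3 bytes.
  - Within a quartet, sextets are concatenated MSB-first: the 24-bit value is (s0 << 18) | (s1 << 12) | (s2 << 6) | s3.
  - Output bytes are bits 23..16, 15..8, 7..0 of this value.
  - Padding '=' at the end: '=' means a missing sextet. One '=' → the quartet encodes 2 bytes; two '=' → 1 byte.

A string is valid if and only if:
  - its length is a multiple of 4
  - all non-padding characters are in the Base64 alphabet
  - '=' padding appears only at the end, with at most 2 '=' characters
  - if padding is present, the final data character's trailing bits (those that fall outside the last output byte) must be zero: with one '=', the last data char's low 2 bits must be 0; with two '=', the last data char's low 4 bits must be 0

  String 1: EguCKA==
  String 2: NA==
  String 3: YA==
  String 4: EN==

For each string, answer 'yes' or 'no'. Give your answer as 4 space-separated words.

String 1: 'EguCKA==' → valid
String 2: 'NA==' → valid
String 3: 'YA==' → valid
String 4: 'EN==' → invalid (bad trailing bits)

Answer: yes yes yes no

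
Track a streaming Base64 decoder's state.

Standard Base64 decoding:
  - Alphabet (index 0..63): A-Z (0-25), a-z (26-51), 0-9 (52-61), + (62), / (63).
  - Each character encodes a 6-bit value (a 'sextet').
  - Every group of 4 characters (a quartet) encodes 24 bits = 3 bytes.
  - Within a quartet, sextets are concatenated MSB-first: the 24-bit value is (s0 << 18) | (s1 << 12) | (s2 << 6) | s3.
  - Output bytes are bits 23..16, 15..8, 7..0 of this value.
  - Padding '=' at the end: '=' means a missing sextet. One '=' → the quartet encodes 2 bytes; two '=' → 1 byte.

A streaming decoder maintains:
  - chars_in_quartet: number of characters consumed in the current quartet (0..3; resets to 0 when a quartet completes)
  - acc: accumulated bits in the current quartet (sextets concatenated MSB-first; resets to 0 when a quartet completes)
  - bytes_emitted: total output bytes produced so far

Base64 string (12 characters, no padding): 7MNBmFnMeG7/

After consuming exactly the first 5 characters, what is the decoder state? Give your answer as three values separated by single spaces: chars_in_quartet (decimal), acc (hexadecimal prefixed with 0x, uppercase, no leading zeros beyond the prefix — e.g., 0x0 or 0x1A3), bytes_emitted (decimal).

Answer: 1 0x26 3

Derivation:
After char 0 ('7'=59): chars_in_quartet=1 acc=0x3B bytes_emitted=0
After char 1 ('M'=12): chars_in_quartet=2 acc=0xECC bytes_emitted=0
After char 2 ('N'=13): chars_in_quartet=3 acc=0x3B30D bytes_emitted=0
After char 3 ('B'=1): chars_in_quartet=4 acc=0xECC341 -> emit EC C3 41, reset; bytes_emitted=3
After char 4 ('m'=38): chars_in_quartet=1 acc=0x26 bytes_emitted=3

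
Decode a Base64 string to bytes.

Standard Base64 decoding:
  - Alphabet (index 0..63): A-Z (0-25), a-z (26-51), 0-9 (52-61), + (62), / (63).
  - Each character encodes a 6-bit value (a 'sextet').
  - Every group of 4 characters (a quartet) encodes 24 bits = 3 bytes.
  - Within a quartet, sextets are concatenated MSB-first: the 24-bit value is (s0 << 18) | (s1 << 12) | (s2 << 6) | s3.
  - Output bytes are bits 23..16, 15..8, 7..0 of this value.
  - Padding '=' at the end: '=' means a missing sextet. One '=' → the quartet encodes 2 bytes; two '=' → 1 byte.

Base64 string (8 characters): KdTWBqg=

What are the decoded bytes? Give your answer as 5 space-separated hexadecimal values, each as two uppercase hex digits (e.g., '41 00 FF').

After char 0 ('K'=10): chars_in_quartet=1 acc=0xA bytes_emitted=0
After char 1 ('d'=29): chars_in_quartet=2 acc=0x29D bytes_emitted=0
After char 2 ('T'=19): chars_in_quartet=3 acc=0xA753 bytes_emitted=0
After char 3 ('W'=22): chars_in_quartet=4 acc=0x29D4D6 -> emit 29 D4 D6, reset; bytes_emitted=3
After char 4 ('B'=1): chars_in_quartet=1 acc=0x1 bytes_emitted=3
After char 5 ('q'=42): chars_in_quartet=2 acc=0x6A bytes_emitted=3
After char 6 ('g'=32): chars_in_quartet=3 acc=0x1AA0 bytes_emitted=3
Padding '=': partial quartet acc=0x1AA0 -> emit 06 A8; bytes_emitted=5

Answer: 29 D4 D6 06 A8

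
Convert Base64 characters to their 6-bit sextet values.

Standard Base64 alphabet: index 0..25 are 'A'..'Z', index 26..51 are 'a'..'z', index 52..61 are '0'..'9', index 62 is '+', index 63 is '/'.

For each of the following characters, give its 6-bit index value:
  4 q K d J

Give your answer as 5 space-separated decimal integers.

Answer: 56 42 10 29 9

Derivation:
'4': 0..9 range, 52 + ord('4') − ord('0') = 56
'q': a..z range, 26 + ord('q') − ord('a') = 42
'K': A..Z range, ord('K') − ord('A') = 10
'd': a..z range, 26 + ord('d') − ord('a') = 29
'J': A..Z range, ord('J') − ord('A') = 9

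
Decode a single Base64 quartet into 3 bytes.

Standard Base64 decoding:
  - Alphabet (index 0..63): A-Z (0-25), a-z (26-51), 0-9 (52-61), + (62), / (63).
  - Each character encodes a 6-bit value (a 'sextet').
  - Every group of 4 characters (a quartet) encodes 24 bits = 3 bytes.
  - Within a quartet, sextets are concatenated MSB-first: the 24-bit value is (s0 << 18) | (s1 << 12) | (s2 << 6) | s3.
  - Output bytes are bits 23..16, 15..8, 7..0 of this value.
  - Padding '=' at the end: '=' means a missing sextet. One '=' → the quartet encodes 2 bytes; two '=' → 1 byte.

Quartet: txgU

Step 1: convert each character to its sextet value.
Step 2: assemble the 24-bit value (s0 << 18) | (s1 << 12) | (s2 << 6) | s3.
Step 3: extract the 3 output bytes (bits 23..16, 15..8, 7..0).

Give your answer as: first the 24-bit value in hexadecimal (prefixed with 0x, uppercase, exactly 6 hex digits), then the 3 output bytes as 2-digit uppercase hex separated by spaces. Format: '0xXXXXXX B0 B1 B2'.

Answer: 0xB71814 B7 18 14

Derivation:
Sextets: t=45, x=49, g=32, U=20
24-bit: (45<<18) | (49<<12) | (32<<6) | 20
      = 0xB40000 | 0x031000 | 0x000800 | 0x000014
      = 0xB71814
Bytes: (v>>16)&0xFF=B7, (v>>8)&0xFF=18, v&0xFF=14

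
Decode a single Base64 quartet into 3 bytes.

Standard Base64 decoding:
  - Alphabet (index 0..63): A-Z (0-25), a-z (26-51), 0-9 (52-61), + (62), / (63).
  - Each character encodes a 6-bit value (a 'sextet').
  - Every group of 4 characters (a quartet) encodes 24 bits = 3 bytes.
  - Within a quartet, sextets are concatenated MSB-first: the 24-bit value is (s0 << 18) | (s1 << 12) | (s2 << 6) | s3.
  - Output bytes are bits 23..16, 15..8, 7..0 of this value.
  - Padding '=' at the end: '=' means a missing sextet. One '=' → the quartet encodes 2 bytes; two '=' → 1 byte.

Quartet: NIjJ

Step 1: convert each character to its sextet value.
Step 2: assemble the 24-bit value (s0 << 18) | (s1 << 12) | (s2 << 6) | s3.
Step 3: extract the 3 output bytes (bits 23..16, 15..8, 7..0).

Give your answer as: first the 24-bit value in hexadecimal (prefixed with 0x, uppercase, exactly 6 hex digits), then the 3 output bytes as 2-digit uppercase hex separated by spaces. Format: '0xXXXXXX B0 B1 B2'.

Answer: 0x3488C9 34 88 C9

Derivation:
Sextets: N=13, I=8, j=35, J=9
24-bit: (13<<18) | (8<<12) | (35<<6) | 9
      = 0x340000 | 0x008000 | 0x0008C0 | 0x000009
      = 0x3488C9
Bytes: (v>>16)&0xFF=34, (v>>8)&0xFF=88, v&0xFF=C9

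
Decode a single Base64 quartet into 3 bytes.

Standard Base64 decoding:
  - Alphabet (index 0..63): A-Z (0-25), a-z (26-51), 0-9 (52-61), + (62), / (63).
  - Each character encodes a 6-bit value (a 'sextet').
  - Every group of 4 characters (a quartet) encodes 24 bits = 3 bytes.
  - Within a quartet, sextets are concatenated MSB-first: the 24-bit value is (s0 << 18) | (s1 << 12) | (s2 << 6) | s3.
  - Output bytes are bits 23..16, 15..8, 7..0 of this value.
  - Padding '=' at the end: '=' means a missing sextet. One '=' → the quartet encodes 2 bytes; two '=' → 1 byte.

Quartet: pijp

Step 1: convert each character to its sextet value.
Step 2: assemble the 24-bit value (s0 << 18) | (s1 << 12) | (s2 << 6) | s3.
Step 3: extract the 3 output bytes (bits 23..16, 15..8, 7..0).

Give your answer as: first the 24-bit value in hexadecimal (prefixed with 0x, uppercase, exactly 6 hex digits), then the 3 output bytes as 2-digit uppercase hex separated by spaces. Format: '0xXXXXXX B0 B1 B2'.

Answer: 0xA628E9 A6 28 E9

Derivation:
Sextets: p=41, i=34, j=35, p=41
24-bit: (41<<18) | (34<<12) | (35<<6) | 41
      = 0xA40000 | 0x022000 | 0x0008C0 | 0x000029
      = 0xA628E9
Bytes: (v>>16)&0xFF=A6, (v>>8)&0xFF=28, v&0xFF=E9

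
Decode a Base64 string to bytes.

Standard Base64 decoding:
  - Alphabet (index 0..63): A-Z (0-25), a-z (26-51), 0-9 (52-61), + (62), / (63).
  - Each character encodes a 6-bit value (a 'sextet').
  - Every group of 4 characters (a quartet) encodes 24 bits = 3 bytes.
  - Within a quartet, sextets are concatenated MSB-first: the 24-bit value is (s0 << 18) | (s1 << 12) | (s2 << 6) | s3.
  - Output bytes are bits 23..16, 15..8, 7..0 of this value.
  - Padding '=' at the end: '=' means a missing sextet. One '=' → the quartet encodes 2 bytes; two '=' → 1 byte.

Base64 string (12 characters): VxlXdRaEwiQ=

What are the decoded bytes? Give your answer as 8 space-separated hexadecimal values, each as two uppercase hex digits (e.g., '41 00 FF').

Answer: 57 19 57 75 16 84 C2 24

Derivation:
After char 0 ('V'=21): chars_in_quartet=1 acc=0x15 bytes_emitted=0
After char 1 ('x'=49): chars_in_quartet=2 acc=0x571 bytes_emitted=0
After char 2 ('l'=37): chars_in_quartet=3 acc=0x15C65 bytes_emitted=0
After char 3 ('X'=23): chars_in_quartet=4 acc=0x571957 -> emit 57 19 57, reset; bytes_emitted=3
After char 4 ('d'=29): chars_in_quartet=1 acc=0x1D bytes_emitted=3
After char 5 ('R'=17): chars_in_quartet=2 acc=0x751 bytes_emitted=3
After char 6 ('a'=26): chars_in_quartet=3 acc=0x1D45A bytes_emitted=3
After char 7 ('E'=4): chars_in_quartet=4 acc=0x751684 -> emit 75 16 84, reset; bytes_emitted=6
After char 8 ('w'=48): chars_in_quartet=1 acc=0x30 bytes_emitted=6
After char 9 ('i'=34): chars_in_quartet=2 acc=0xC22 bytes_emitted=6
After char 10 ('Q'=16): chars_in_quartet=3 acc=0x30890 bytes_emitted=6
Padding '=': partial quartet acc=0x30890 -> emit C2 24; bytes_emitted=8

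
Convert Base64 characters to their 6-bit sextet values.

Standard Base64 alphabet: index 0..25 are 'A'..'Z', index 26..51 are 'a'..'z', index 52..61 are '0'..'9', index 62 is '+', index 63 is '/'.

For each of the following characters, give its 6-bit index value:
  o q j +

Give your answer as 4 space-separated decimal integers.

'o': a..z range, 26 + ord('o') − ord('a') = 40
'q': a..z range, 26 + ord('q') − ord('a') = 42
'j': a..z range, 26 + ord('j') − ord('a') = 35
'+': index 62

Answer: 40 42 35 62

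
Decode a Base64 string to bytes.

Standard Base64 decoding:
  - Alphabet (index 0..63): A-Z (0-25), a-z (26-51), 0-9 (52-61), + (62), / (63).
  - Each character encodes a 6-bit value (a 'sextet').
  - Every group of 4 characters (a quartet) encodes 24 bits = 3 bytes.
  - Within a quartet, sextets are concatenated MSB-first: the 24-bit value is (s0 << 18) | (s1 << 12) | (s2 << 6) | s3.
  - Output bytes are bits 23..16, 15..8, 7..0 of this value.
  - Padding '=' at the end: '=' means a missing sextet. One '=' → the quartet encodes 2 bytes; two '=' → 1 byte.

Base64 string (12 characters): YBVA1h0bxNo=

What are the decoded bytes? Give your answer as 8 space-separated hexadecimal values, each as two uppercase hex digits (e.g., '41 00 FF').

After char 0 ('Y'=24): chars_in_quartet=1 acc=0x18 bytes_emitted=0
After char 1 ('B'=1): chars_in_quartet=2 acc=0x601 bytes_emitted=0
After char 2 ('V'=21): chars_in_quartet=3 acc=0x18055 bytes_emitted=0
After char 3 ('A'=0): chars_in_quartet=4 acc=0x601540 -> emit 60 15 40, reset; bytes_emitted=3
After char 4 ('1'=53): chars_in_quartet=1 acc=0x35 bytes_emitted=3
After char 5 ('h'=33): chars_in_quartet=2 acc=0xD61 bytes_emitted=3
After char 6 ('0'=52): chars_in_quartet=3 acc=0x35874 bytes_emitted=3
After char 7 ('b'=27): chars_in_quartet=4 acc=0xD61D1B -> emit D6 1D 1B, reset; bytes_emitted=6
After char 8 ('x'=49): chars_in_quartet=1 acc=0x31 bytes_emitted=6
After char 9 ('N'=13): chars_in_quartet=2 acc=0xC4D bytes_emitted=6
After char 10 ('o'=40): chars_in_quartet=3 acc=0x31368 bytes_emitted=6
Padding '=': partial quartet acc=0x31368 -> emit C4 DA; bytes_emitted=8

Answer: 60 15 40 D6 1D 1B C4 DA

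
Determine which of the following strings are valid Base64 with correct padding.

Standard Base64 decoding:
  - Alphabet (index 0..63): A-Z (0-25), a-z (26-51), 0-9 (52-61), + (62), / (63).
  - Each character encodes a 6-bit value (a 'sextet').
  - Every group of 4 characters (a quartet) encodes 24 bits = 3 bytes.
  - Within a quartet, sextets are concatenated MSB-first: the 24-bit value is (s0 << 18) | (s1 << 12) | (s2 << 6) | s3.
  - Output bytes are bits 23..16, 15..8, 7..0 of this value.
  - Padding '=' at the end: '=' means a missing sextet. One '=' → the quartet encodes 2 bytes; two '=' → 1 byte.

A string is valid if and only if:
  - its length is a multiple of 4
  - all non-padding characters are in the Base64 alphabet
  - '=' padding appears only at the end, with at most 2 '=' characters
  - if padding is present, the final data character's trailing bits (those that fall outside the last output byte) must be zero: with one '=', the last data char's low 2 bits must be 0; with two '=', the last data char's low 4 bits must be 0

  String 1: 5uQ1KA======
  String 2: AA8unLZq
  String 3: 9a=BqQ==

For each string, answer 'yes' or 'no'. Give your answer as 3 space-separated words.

String 1: '5uQ1KA======' → invalid (6 pad chars (max 2))
String 2: 'AA8unLZq' → valid
String 3: '9a=BqQ==' → invalid (bad char(s): ['=']; '=' in middle)

Answer: no yes no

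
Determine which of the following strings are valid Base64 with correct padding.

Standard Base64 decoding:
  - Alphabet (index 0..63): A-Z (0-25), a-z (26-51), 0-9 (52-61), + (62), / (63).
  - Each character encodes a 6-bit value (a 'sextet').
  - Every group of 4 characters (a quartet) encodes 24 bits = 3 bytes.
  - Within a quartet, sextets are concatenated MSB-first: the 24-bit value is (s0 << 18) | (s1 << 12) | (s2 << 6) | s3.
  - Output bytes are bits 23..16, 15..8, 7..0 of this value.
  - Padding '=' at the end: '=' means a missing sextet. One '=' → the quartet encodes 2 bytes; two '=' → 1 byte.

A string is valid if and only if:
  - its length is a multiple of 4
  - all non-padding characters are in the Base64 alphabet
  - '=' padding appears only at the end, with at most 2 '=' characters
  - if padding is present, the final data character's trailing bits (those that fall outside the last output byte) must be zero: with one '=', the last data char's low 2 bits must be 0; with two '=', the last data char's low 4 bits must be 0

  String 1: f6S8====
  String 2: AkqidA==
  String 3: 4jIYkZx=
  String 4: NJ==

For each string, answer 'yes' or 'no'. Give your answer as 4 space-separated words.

String 1: 'f6S8====' → invalid (4 pad chars (max 2))
String 2: 'AkqidA==' → valid
String 3: '4jIYkZx=' → invalid (bad trailing bits)
String 4: 'NJ==' → invalid (bad trailing bits)

Answer: no yes no no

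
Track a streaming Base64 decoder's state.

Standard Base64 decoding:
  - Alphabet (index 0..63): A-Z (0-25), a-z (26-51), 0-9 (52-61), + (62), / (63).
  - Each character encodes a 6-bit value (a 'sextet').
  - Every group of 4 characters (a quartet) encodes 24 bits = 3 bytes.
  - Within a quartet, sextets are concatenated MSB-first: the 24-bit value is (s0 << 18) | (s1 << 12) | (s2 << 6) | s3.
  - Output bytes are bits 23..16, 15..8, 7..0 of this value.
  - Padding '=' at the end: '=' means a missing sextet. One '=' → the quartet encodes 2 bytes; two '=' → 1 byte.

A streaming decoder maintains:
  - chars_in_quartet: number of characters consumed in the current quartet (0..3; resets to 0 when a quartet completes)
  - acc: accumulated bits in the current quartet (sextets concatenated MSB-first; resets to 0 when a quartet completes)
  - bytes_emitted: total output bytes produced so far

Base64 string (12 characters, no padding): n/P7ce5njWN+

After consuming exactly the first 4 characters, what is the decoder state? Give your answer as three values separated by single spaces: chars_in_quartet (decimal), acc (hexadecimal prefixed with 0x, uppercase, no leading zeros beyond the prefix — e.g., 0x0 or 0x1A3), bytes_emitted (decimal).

After char 0 ('n'=39): chars_in_quartet=1 acc=0x27 bytes_emitted=0
After char 1 ('/'=63): chars_in_quartet=2 acc=0x9FF bytes_emitted=0
After char 2 ('P'=15): chars_in_quartet=3 acc=0x27FCF bytes_emitted=0
After char 3 ('7'=59): chars_in_quartet=4 acc=0x9FF3FB -> emit 9F F3 FB, reset; bytes_emitted=3

Answer: 0 0x0 3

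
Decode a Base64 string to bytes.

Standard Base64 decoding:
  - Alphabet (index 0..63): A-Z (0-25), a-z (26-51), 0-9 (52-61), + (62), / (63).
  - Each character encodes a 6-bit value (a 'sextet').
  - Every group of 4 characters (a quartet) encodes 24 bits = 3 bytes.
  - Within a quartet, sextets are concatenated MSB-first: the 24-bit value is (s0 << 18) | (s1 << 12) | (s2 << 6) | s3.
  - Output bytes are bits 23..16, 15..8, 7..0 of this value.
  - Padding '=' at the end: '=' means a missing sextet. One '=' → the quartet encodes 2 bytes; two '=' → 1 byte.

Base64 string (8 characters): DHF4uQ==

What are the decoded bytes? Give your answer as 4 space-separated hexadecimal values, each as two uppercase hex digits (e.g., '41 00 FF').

After char 0 ('D'=3): chars_in_quartet=1 acc=0x3 bytes_emitted=0
After char 1 ('H'=7): chars_in_quartet=2 acc=0xC7 bytes_emitted=0
After char 2 ('F'=5): chars_in_quartet=3 acc=0x31C5 bytes_emitted=0
After char 3 ('4'=56): chars_in_quartet=4 acc=0xC7178 -> emit 0C 71 78, reset; bytes_emitted=3
After char 4 ('u'=46): chars_in_quartet=1 acc=0x2E bytes_emitted=3
After char 5 ('Q'=16): chars_in_quartet=2 acc=0xB90 bytes_emitted=3
Padding '==': partial quartet acc=0xB90 -> emit B9; bytes_emitted=4

Answer: 0C 71 78 B9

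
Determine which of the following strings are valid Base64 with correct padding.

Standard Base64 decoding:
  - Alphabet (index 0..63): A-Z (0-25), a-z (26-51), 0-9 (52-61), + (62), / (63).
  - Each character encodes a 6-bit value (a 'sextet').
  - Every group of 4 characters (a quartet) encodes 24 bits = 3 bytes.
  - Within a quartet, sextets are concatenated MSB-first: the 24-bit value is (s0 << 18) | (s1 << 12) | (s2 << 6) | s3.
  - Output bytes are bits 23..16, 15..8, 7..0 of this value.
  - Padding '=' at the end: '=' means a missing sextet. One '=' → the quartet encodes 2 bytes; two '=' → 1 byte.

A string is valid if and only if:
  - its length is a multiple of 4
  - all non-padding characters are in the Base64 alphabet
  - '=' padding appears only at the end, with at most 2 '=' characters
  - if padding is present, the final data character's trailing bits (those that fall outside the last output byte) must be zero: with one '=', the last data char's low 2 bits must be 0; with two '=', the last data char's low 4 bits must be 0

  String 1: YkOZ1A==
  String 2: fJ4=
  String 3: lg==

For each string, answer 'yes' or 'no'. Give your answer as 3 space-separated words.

Answer: yes yes yes

Derivation:
String 1: 'YkOZ1A==' → valid
String 2: 'fJ4=' → valid
String 3: 'lg==' → valid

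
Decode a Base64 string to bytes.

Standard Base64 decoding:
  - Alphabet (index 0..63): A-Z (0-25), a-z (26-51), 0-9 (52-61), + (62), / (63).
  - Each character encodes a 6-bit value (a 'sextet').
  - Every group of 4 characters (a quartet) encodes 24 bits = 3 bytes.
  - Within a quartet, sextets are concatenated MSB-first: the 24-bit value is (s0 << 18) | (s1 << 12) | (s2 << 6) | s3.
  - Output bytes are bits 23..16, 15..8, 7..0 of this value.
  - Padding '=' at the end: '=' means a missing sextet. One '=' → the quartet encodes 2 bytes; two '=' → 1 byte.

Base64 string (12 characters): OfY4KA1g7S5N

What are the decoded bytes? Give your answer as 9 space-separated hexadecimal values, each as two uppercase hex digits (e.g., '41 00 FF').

Answer: 39 F6 38 28 0D 60 ED 2E 4D

Derivation:
After char 0 ('O'=14): chars_in_quartet=1 acc=0xE bytes_emitted=0
After char 1 ('f'=31): chars_in_quartet=2 acc=0x39F bytes_emitted=0
After char 2 ('Y'=24): chars_in_quartet=3 acc=0xE7D8 bytes_emitted=0
After char 3 ('4'=56): chars_in_quartet=4 acc=0x39F638 -> emit 39 F6 38, reset; bytes_emitted=3
After char 4 ('K'=10): chars_in_quartet=1 acc=0xA bytes_emitted=3
After char 5 ('A'=0): chars_in_quartet=2 acc=0x280 bytes_emitted=3
After char 6 ('1'=53): chars_in_quartet=3 acc=0xA035 bytes_emitted=3
After char 7 ('g'=32): chars_in_quartet=4 acc=0x280D60 -> emit 28 0D 60, reset; bytes_emitted=6
After char 8 ('7'=59): chars_in_quartet=1 acc=0x3B bytes_emitted=6
After char 9 ('S'=18): chars_in_quartet=2 acc=0xED2 bytes_emitted=6
After char 10 ('5'=57): chars_in_quartet=3 acc=0x3B4B9 bytes_emitted=6
After char 11 ('N'=13): chars_in_quartet=4 acc=0xED2E4D -> emit ED 2E 4D, reset; bytes_emitted=9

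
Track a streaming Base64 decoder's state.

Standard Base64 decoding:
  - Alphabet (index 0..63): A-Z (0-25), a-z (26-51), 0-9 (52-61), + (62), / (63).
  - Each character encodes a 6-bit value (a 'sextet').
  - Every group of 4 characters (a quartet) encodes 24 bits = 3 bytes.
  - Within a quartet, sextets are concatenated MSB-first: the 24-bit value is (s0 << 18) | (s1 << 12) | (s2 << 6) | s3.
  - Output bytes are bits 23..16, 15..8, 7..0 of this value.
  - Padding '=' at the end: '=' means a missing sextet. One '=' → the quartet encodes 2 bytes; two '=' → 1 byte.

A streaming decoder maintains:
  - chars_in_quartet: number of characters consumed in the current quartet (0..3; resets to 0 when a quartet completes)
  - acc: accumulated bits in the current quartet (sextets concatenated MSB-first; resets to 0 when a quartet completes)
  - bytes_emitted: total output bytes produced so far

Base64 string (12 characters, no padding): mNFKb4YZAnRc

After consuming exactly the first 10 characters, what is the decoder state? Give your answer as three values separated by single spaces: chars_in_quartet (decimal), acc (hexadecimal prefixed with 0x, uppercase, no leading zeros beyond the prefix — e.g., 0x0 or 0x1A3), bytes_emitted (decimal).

Answer: 2 0x27 6

Derivation:
After char 0 ('m'=38): chars_in_quartet=1 acc=0x26 bytes_emitted=0
After char 1 ('N'=13): chars_in_quartet=2 acc=0x98D bytes_emitted=0
After char 2 ('F'=5): chars_in_quartet=3 acc=0x26345 bytes_emitted=0
After char 3 ('K'=10): chars_in_quartet=4 acc=0x98D14A -> emit 98 D1 4A, reset; bytes_emitted=3
After char 4 ('b'=27): chars_in_quartet=1 acc=0x1B bytes_emitted=3
After char 5 ('4'=56): chars_in_quartet=2 acc=0x6F8 bytes_emitted=3
After char 6 ('Y'=24): chars_in_quartet=3 acc=0x1BE18 bytes_emitted=3
After char 7 ('Z'=25): chars_in_quartet=4 acc=0x6F8619 -> emit 6F 86 19, reset; bytes_emitted=6
After char 8 ('A'=0): chars_in_quartet=1 acc=0x0 bytes_emitted=6
After char 9 ('n'=39): chars_in_quartet=2 acc=0x27 bytes_emitted=6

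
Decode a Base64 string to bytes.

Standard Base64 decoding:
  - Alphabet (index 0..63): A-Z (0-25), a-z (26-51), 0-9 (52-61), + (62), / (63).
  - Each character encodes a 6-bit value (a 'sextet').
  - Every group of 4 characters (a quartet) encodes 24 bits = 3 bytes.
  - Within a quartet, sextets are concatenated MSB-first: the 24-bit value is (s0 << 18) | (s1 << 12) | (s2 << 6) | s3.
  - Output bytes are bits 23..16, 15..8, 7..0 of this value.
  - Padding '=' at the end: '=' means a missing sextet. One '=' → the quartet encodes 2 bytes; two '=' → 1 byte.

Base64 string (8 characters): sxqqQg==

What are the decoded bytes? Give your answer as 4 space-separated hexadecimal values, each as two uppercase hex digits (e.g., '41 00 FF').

Answer: B3 1A AA 42

Derivation:
After char 0 ('s'=44): chars_in_quartet=1 acc=0x2C bytes_emitted=0
After char 1 ('x'=49): chars_in_quartet=2 acc=0xB31 bytes_emitted=0
After char 2 ('q'=42): chars_in_quartet=3 acc=0x2CC6A bytes_emitted=0
After char 3 ('q'=42): chars_in_quartet=4 acc=0xB31AAA -> emit B3 1A AA, reset; bytes_emitted=3
After char 4 ('Q'=16): chars_in_quartet=1 acc=0x10 bytes_emitted=3
After char 5 ('g'=32): chars_in_quartet=2 acc=0x420 bytes_emitted=3
Padding '==': partial quartet acc=0x420 -> emit 42; bytes_emitted=4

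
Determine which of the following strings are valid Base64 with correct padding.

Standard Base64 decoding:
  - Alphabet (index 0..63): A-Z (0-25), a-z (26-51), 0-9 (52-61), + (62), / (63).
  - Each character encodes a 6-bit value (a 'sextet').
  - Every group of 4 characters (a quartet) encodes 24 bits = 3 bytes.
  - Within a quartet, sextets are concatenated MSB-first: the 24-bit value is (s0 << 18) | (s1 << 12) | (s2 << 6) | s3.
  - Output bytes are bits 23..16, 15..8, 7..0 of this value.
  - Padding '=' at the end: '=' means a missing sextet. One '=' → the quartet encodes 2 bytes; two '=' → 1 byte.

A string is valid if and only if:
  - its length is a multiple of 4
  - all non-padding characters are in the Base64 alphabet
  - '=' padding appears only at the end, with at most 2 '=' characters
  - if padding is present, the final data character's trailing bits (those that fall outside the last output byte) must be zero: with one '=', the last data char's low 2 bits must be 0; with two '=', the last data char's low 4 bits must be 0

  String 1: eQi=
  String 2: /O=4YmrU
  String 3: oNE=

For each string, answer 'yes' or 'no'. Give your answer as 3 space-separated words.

Answer: no no yes

Derivation:
String 1: 'eQi=' → invalid (bad trailing bits)
String 2: '/O=4YmrU' → invalid (bad char(s): ['=']; '=' in middle)
String 3: 'oNE=' → valid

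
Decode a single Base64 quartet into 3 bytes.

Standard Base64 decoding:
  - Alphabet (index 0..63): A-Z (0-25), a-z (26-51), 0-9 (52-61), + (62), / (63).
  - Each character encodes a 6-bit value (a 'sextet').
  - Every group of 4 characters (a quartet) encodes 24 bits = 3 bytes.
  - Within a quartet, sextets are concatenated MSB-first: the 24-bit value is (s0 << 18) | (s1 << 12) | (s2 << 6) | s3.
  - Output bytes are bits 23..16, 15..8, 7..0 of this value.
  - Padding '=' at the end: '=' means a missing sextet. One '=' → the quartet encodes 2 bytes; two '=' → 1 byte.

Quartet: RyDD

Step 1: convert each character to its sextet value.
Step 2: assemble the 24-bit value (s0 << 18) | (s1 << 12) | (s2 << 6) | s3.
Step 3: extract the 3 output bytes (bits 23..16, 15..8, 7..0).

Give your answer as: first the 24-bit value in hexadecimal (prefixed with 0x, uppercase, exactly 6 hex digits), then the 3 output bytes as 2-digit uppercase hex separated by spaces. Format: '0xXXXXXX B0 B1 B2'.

Answer: 0x4720C3 47 20 C3

Derivation:
Sextets: R=17, y=50, D=3, D=3
24-bit: (17<<18) | (50<<12) | (3<<6) | 3
      = 0x440000 | 0x032000 | 0x0000C0 | 0x000003
      = 0x4720C3
Bytes: (v>>16)&0xFF=47, (v>>8)&0xFF=20, v&0xFF=C3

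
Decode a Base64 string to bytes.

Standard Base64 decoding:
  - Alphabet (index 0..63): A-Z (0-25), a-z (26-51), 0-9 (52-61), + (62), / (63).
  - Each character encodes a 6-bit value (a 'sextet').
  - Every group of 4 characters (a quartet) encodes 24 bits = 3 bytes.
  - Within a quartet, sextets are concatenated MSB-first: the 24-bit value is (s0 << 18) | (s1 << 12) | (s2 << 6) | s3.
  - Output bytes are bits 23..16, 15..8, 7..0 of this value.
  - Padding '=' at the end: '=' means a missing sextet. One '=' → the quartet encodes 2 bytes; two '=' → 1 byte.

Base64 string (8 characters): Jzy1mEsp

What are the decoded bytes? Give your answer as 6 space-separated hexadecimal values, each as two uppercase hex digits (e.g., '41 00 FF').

Answer: 27 3C B5 98 4B 29

Derivation:
After char 0 ('J'=9): chars_in_quartet=1 acc=0x9 bytes_emitted=0
After char 1 ('z'=51): chars_in_quartet=2 acc=0x273 bytes_emitted=0
After char 2 ('y'=50): chars_in_quartet=3 acc=0x9CF2 bytes_emitted=0
After char 3 ('1'=53): chars_in_quartet=4 acc=0x273CB5 -> emit 27 3C B5, reset; bytes_emitted=3
After char 4 ('m'=38): chars_in_quartet=1 acc=0x26 bytes_emitted=3
After char 5 ('E'=4): chars_in_quartet=2 acc=0x984 bytes_emitted=3
After char 6 ('s'=44): chars_in_quartet=3 acc=0x2612C bytes_emitted=3
After char 7 ('p'=41): chars_in_quartet=4 acc=0x984B29 -> emit 98 4B 29, reset; bytes_emitted=6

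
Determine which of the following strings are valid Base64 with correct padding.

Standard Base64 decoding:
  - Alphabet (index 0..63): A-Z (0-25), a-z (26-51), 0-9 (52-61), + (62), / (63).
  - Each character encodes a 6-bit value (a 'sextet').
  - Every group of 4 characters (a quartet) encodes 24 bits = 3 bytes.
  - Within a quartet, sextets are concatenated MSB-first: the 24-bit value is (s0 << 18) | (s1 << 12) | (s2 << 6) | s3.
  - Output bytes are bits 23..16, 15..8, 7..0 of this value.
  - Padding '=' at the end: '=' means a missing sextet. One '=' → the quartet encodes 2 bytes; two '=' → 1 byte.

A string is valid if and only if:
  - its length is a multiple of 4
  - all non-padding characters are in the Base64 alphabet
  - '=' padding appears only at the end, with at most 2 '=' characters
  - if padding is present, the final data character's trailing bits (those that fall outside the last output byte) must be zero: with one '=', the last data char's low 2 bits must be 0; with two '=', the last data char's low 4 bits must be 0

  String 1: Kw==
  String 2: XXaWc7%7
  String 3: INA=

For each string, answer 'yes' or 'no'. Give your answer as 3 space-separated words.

String 1: 'Kw==' → valid
String 2: 'XXaWc7%7' → invalid (bad char(s): ['%'])
String 3: 'INA=' → valid

Answer: yes no yes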